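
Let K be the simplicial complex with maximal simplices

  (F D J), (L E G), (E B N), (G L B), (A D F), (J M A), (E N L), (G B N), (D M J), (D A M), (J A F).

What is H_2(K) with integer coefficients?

H_2 = Z.

We work with the vertex ordering A < B < D < E < F < G < J < L < M < N. The simplices of K, each written with vertices in increasing order, are:

  0-simplices (10): A, B, D, E, F, G, J, L, M, N
  1-simplices (19): AD, AF, AJ, AM, BE, BG, BL, BN, DF, DJ, DM, EG, EL, EN, FJ, GL, GN, JM, LN
  2-simplices (11): ADF, ADM, AFJ, AJM, BEN, BGL, BGN, DFJ, DJM, EGL, ELN

Hence C_0 ≅ Z^10, C_1 ≅ Z^19, C_2 ≅ Z^11.

∂_1: C_1 → C_0 sends each edge [p,q] (with p < q) to q − p.
The 10×19 boundary matrix has rank 8 and Smith normal form diag(1,1,1,1,1,1,1,1).

∂_2: C_2 → C_1 maps a triangle to the signed sum of its edges. For instance
  ∂ADM = DM − AM + AD,
  ∂BGN = GN − BN + BG.
The 19×11 boundary matrix has rank 10 and Smith normal form diag(1,1,1,1,1,1,1,1,1,1).

Computing H_k = (kernel of ∂_k) / (image of ∂_{k+1}):

  H_2: rank ker ∂_2 − rank ∂_3 = (11 − 10) − 0 = 1, and there is no ∂_3, so H_2 ≅ Z.

(K is a triangulation of the disjoint union of the 2-sphere S^2 and the Möbius band.)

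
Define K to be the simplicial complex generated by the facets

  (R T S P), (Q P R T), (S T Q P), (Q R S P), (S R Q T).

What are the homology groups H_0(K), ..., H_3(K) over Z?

H_0 ≅ Z,  H_1 = 0,  H_2 = 0,  H_3 ≅ Z.

Take the total order P < Q < R < S < T on the vertex set. Then K (dimension 3) consists of the simplices:

  0-simplices (5): P, Q, R, S, T
  1-simplices (10): PQ, PR, PS, PT, QR, QS, QT, RS, RT, ST
  2-simplices (10): PQR, PQS, PQT, PRS, PRT, PST, QRS, QRT, QST, RST
  3-simplices (5): PQRS, PQRT, PQST, PRST, QRST

so the chain groups are C_0 ≅ Z^5, C_1 ≅ Z^10, C_2 ≅ Z^10, C_3 ≅ Z^5.

Boundary ∂_1: C_1 → C_0 is given by ∂[p,q] = [q] − [p].
This gives a 5×10 integer matrix of rank 4; reducing to Smith normal form yields diagonal entries (1,1,1,1).

The boundary map ∂_2: C_2 → C_1 maps a triangle to the signed sum of its edges. For instance
  ∂PRS = RS − PS + PR,
  ∂PST = ST − PT + PS.
The resulting 10×10 matrix has rank 6, and its Smith normal form has invariant factors (1,1,1,1,1,1).

Boundary ∂_3: C_3 → C_2 sends each 3-simplex σ to the alternating sum Σ_i (−1)^i (σ with its i-th vertex removed). For instance
  ∂PQRS = QRS − PRS + PQS − PQR,
  ∂PRST = RST − PST + PRT − PRS.
The 10×5 boundary matrix has rank 4 and Smith normal form diag(1,1,1,1).

From H_k ≅ ker(∂_k) / im(∂_{k+1}) we obtain:

  H_0: rank C_0 − rank ∂_1 = 5 − 4 = 1, and the invariant factors of ∂_1 are all 1, so H_0 ≅ Z.
  H_1: rank ker ∂_1 − rank ∂_2 = (10 − 4) − 6 = 0, and the invariant factors of ∂_2 are all 1, so H_1 ≅ 0.
  H_2: rank ker ∂_2 − rank ∂_3 = (10 − 6) − 4 = 0, and the invariant factors of ∂_3 are all 1, so H_2 ≅ 0.
  H_3: rank ker ∂_3 − rank ∂_4 = (5 − 4) − 0 = 1, and there is no ∂_4, so H_3 ≅ Z.

(K is a triangulation of the 3-sphere S^3.)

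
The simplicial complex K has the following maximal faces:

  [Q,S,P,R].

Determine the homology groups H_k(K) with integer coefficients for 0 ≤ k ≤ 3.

H_0 ≅ Z,  H_1 = 0,  H_2 = 0,  H_3 = 0.

K has 4 vertices, 6 edges, 4 triangles, 1 3-simplex.
rank ∂_0 = 0, rank ∂_1 = 3 ⇒ b_0 = 4 − 0 − 3 = 1; all invariant factors of ∂_1 are 1 so no torsion. So H_0 ≅ Z.
rank ∂_1 = 3, rank ∂_2 = 3 ⇒ b_1 = 6 − 3 − 3 = 0; all invariant factors of ∂_2 are 1 so no torsion. So H_1 ≅ 0.
rank ∂_2 = 3, rank ∂_3 = 1 ⇒ b_2 = 4 − 3 − 1 = 0; all invariant factors of ∂_3 are 1 so no torsion. So H_2 ≅ 0.
rank ∂_3 = 1, rank ∂_4 = 0 ⇒ b_3 = 1 − 1 − 0 = 0. So H_3 ≅ 0.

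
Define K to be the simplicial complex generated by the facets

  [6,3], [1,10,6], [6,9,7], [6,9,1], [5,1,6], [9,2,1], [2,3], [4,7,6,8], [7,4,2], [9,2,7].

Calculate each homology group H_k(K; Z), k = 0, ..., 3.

Take the total order 1 < 2 < 3 < 4 < 5 < 6 < 7 < 8 < 9 < 10 on the vertex set. Then K (dimension 3) consists of the simplices:

  0-simplices (10): [1], [2], [3], [4], [5], [6], [7], [8], [9], [10]
  1-simplices (20): [1,2], [1,5], [1,6], [1,9], [1,10], [2,3], [2,4], [2,7], [2,9], [3,6], [4,6], [4,7], [4,8], [5,6], [6,7], [6,8], [6,9], [6,10], [7,8], [7,9]
  2-simplices (11): [1,2,9], [1,5,6], [1,6,9], [1,6,10], [2,4,7], [2,7,9], [4,6,7], [4,6,8], [4,7,8], [6,7,8], [6,7,9]
  3-simplices (1): [4,6,7,8]

giving chain groups C_0 ≅ Z^10, C_1 ≅ Z^20, C_2 ≅ Z^11, C_3 ≅ Z^1.

∂_1: C_1 → C_0 maps an edge to its endpoints' difference, ∂[p,q] = q − p.
As a 10×20 matrix over Z this has rank 9, with invariant factors (1,1,1,1,1,1,1,1,1).

Boundary ∂_2: C_2 → C_1 sends each 2-simplex [p,q,r] to [q,r] − [p,r] + [p,q]. For instance
  ∂[2,7,9] = [7,9] − [2,9] + [2,7],
  ∂[6,7,8] = [7,8] − [6,8] + [6,7].
This gives a 20×11 integer matrix of rank 10; reducing to Smith normal form yields diagonal entries (1,1,1,1,1,1,1,1,1,1).

Boundary ∂_3: C_3 → C_2 sends each 3-simplex σ to the alternating sum Σ_i (−1)^i (σ with its i-th vertex removed). For instance
  ∂[4,6,7,8] = [6,7,8] − [4,7,8] + [4,6,8] − [4,6,7].
The 11×1 boundary matrix has rank 1 and Smith normal form diag(1).

From H_k ≅ ker(∂_k) / im(∂_{k+1}) we obtain:

  H_0: rank C_0 − rank ∂_1 = 10 − 9 = 1, and the invariant factors of ∂_1 are all 1, so H_0 ≅ Z.
  H_1: rank ker ∂_1 − rank ∂_2 = (20 − 9) − 10 = 1, and the invariant factors of ∂_2 are all 1, so H_1 ≅ Z.
  H_2: rank ker ∂_2 − rank ∂_3 = (11 − 10) − 1 = 0, and the invariant factors of ∂_3 are all 1, so H_2 ≅ 0.
  H_3: rank ker ∂_3 − rank ∂_4 = (1 − 1) − 0 = 0, and there is no ∂_4, so H_3 ≅ 0.

As a check, the Euler characteristic is 10 − 20 + 11 − 1 = 0, which agrees with 1 − 1 + 0 − 0 = 0.

H_0 ≅ Z,  H_1 ≅ Z,  H_2 = 0,  H_3 = 0.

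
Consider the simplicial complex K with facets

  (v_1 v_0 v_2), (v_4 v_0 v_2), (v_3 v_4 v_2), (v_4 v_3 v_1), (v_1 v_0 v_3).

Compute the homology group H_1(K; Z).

K has 5 vertices, 10 edges, 5 triangles.
rank ∂_1 = 4, rank ∂_2 = 5 ⇒ b_1 = 10 − 4 − 5 = 1; all invariant factors of ∂_2 are 1 so no torsion. So H_1 = Z.

H_1 = Z.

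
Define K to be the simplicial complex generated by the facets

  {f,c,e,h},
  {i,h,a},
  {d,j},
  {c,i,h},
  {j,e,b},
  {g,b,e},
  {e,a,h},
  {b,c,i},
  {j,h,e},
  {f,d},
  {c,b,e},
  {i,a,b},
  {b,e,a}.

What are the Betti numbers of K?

K has 10 vertices, 22 edges, 14 triangles, 1 3-simplex.
rank ∂_0 = 0, rank ∂_1 = 9 ⇒ b_0 = 10 − 0 − 9 = 1; all invariant factors of ∂_1 are 1 so no torsion. So H_0 ≅ Z.
rank ∂_1 = 9, rank ∂_2 = 12 ⇒ b_1 = 22 − 9 − 12 = 1; all invariant factors of ∂_2 are 1 so no torsion. So H_1 ≅ Z.
rank ∂_2 = 12, rank ∂_3 = 1 ⇒ b_2 = 14 − 12 − 1 = 1; all invariant factors of ∂_3 are 1 so no torsion. So H_2 ≅ Z.
rank ∂_3 = 1, rank ∂_4 = 0 ⇒ b_3 = 1 − 1 − 0 = 0. So H_3 ≅ 0.

b_0 = 1, b_1 = 1, b_2 = 1, b_3 = 0.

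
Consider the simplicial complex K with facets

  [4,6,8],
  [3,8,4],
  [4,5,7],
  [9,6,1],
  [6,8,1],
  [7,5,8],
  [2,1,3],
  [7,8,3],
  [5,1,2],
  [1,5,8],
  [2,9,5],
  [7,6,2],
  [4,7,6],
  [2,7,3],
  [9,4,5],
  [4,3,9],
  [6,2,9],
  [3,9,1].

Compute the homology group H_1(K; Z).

Order the vertices as 1 < 2 < 3 < 4 < 5 < 6 < 7 < 8 < 9. Listing each simplex with vertices in this order, K has dimension 2 with simplices:

  0-simplices (9): [1], [2], [3], [4], [5], [6], [7], [8], [9]
  1-simplices (27): (27 of them)
  2-simplices (18): [1,2,3], [1,2,5], [1,3,9], [1,5,8], [1,6,8], [1,6,9], [2,3,7], [2,5,9], [2,6,7], [2,6,9], [3,4,8], [3,4,9], [3,7,8], [4,5,7], [4,5,9], [4,6,7], [4,6,8], [5,7,8]

Hence C_0 ≅ Z^9, C_1 ≅ Z^27, C_2 ≅ Z^18.

The boundary map ∂_1: C_1 → C_0 sends each edge [p,q] (with p < q) to q − p. For instance
  ∂[4,6] = [6] − [4].
As a 9×27 matrix over Z this has rank 8, with invariant factors (1,1,1,1,1,1,1,1).

∂_2: C_2 → C_1 acts by ∂[p,q,r] = [q,r] − [p,r] + [p,q]. For instance
  ∂[4,5,9] = [5,9] − [4,9] + [4,5],
  ∂[4,6,8] = [6,8] − [4,8] + [4,6].
This gives a 27×18 integer matrix of rank 18; reducing to Smith normal form yields diagonal entries (1,1,1,1,1,1,1,1,1,1,1,1,1,1,1,1,1,2).

Computing H_k = (kernel of ∂_k) / (image of ∂_{k+1}):

  H_1: rank ker ∂_1 − rank ∂_2 = (27 − 8) − 18 = 1, and ∂_2 has invariant factor 2 > 1, so H_1 ≅ Z ⊕ Z/2.

H_1 = Z ⊕ Z/2.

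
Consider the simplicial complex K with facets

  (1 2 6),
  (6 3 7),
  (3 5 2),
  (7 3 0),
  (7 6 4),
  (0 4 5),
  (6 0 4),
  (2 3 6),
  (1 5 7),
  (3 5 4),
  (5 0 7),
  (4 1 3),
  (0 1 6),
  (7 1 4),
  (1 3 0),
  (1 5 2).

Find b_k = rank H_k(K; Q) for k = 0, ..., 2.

b_0 = 1, b_1 = 2, b_2 = 1.

Take the total order 0 < 1 < 2 < 3 < 4 < 5 < 6 < 7 on the vertex set. Then K (dimension 2) consists of the simplices:

  0-simplices (8): [0], [1], [2], [3], [4], [5], [6], [7]
  1-simplices (24): (24 of them)
  2-simplices (16): [0,1,3], [0,1,6], [0,3,7], [0,4,5], [0,4,6], [0,5,7], [1,2,5], [1,2,6], [1,3,4], [1,4,7], [1,5,7], [2,3,5], [2,3,6], [3,4,5], [3,6,7], [4,6,7]

so the chain groups are C_0 ≅ Z^8, C_1 ≅ Z^24, C_2 ≅ Z^16.

Boundary ∂_1: C_1 → C_0 is given by ∂[p,q] = [q] − [p]. For instance
  ∂[2,3] = [3] − [2].
The resulting 8×24 matrix has rank 7, and its Smith normal form has invariant factors (1,1,1,1,1,1,1).

Boundary ∂_2: C_2 → C_1 acts by ∂[p,q,r] = [q,r] − [p,r] + [p,q]. For instance
  ∂[1,4,7] = [4,7] − [1,7] + [1,4],
  ∂[1,3,4] = [3,4] − [1,4] + [1,3].
The resulting 24×16 matrix has rank 15, and its Smith normal form has invariant factors (1,1,1,1,1,1,1,1,1,1,1,1,1,1,1).

Computing H_k = (kernel of ∂_k) / (image of ∂_{k+1}):

  H_0: rank C_0 − rank ∂_1 = 8 − 7 = 1, and the invariant factors of ∂_1 are all 1, so H_0 = Z.
  H_1: rank ker ∂_1 − rank ∂_2 = (24 − 7) − 15 = 2, and the invariant factors of ∂_2 are all 1, so H_1 = Z^2.
  H_2: rank ker ∂_2 − rank ∂_3 = (16 − 15) − 0 = 1, and there is no ∂_3, so H_2 = Z.

As a check, the Euler characteristic is 8 − 24 + 16 = 0, which agrees with 1 − 2 + 1 = 0.

Hence the Betti numbers are b_0 = 1, b_1 = 2, b_2 = 1.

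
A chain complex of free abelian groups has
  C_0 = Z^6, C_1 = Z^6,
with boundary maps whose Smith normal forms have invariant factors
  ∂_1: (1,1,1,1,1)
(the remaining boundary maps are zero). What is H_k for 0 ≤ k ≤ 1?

H_0 ≅ Z,  H_1 ≅ Z.

H_0: b_0 = 6 − 0 − 5 = 1; torsion from ∂_1 factors > 1: none. So H_0 ≅ Z.
H_1: b_1 = 6 − 5 − 0 = 1; torsion from ∂_2 factors > 1: none. So H_1 ≅ Z.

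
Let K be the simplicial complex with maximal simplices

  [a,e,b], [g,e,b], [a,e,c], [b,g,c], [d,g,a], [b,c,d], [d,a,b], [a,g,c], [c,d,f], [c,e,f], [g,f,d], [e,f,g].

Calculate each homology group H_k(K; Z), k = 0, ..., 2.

H_0 ≅ Z,  H_1 ≅ Z/2Z,  H_2 = 0.

We work with the vertex ordering a < b < c < d < e < f < g. The simplices of K, each written with vertices in increasing order, are:

  0-simplices (7): a, b, c, d, e, f, g
  1-simplices (18): ab, ac, ad, ae, ag, bc, bd, be, bg, cd, ce, cf, cg, df, dg, ef, eg, fg
  2-simplices (12): abd, abe, ace, acg, adg, bcd, bcg, beg, cdf, cef, dfg, efg

Hence C_0 ≅ Z^7, C_1 ≅ Z^18, C_2 ≅ Z^12.

The boundary map ∂_1: C_1 → C_0 sends each edge [p,q] (with p < q) to q − p. For instance
  ∂dg = g − d.
As a 7×18 matrix over Z this has rank 6, with invariant factors (1,1,1,1,1,1).

The boundary map ∂_2: C_2 → C_1 acts by ∂[p,q,r] = [q,r] − [p,r] + [p,q]. For instance
  ∂ace = ce − ae + ac,
  ∂abd = bd − ad + ab.
As a 18×12 matrix over Z this has rank 12, with invariant factors (1,1,1,1,1,1,1,1,1,1,1,2).

Computing H_k = (kernel of ∂_k) / (image of ∂_{k+1}):

  H_0: rank C_0 − rank ∂_1 = 7 − 6 = 1, and the invariant factors of ∂_1 are all 1, so H_0 = Z.
  H_1: rank ker ∂_1 − rank ∂_2 = (18 − 6) − 12 = 0, and ∂_2 has invariant factor 2 > 1, so H_1 = Z/2Z.
  H_2: rank ker ∂_2 − rank ∂_3 = (12 − 12) − 0 = 0, and there is no ∂_3, so H_2 = 0.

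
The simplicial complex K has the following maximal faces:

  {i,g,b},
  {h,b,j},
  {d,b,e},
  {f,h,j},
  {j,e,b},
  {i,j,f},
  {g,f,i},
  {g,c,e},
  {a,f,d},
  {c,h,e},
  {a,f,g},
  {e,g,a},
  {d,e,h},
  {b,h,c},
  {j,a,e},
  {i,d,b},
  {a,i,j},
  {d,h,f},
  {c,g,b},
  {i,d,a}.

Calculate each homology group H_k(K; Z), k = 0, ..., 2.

Take the total order a < b < c < d < e < f < g < h < i < j on the vertex set. Then K (dimension 2) consists of the simplices:

  0-simplices (10): a, b, c, d, e, f, g, h, i, j
  1-simplices (30): ad, ae, af, ag, ai, aj, bc, bd, be, bg, bh, bi, bj, ce, cg, ch, de, df, dh, di, eg, eh, ej, fg, fh, fi, fj, gi, hj, ij
  2-simplices (20): adf, adi, aeg, aej, afg, aij, bcg, bch, bde, bdi, bej, bgi, bhj, ceg, ceh, deh, dfh, fgi, fhj, fij

so the chain groups are C_0 ≅ Z^10, C_1 ≅ Z^30, C_2 ≅ Z^20.

The boundary map ∂_1: C_1 → C_0 sends each edge [p,q] (with p < q) to q − p. For instance
  ∂di = i − d.
The 10×30 boundary matrix has rank 9 and Smith normal form diag(1,1,1,1,1,1,1,1,1).

Boundary ∂_2: C_2 → C_1 sends each 2-simplex [p,q,r] to [q,r] − [p,r] + [p,q]. For instance
  ∂aej = ej − aj + ae,
  ∂bgi = gi − bi + bg.
As a 30×20 matrix over Z this has rank 20, with invariant factors (1,1,1,1,1,1,1,1,1,1,1,1,1,1,1,1,1,1,1,2).

Now H_k = ker ∂_k / im ∂_{k+1}, so:

  H_0: rank C_0 − rank ∂_1 = 10 − 9 = 1, and the invariant factors of ∂_1 are all 1, so H_0 = Z.
  H_1: rank ker ∂_1 − rank ∂_2 = (30 − 9) − 20 = 1, and ∂_2 has invariant factor 2 > 1, so H_1 = Z ⊕ Z/2Z.
  H_2: rank ker ∂_2 − rank ∂_3 = (20 − 20) − 0 = 0, and there is no ∂_3, so H_2 = 0.

As a check, the Euler characteristic is 10 − 30 + 20 = 0, which agrees with 1 − 1 + 0 = 0.

H_0 ≅ Z,  H_1 ≅ Z ⊕ Z/2Z,  H_2 = 0.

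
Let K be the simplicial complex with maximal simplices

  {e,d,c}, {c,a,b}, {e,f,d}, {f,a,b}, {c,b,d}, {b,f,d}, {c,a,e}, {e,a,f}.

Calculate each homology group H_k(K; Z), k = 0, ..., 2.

K has 6 vertices, 12 edges, 8 triangles.
rank ∂_0 = 0, rank ∂_1 = 5 ⇒ b_0 = 6 − 0 − 5 = 1; all invariant factors of ∂_1 are 1 so no torsion. So H_0 = Z.
rank ∂_1 = 5, rank ∂_2 = 7 ⇒ b_1 = 12 − 5 − 7 = 0; all invariant factors of ∂_2 are 1 so no torsion. So H_1 = 0.
rank ∂_2 = 7, rank ∂_3 = 0 ⇒ b_2 = 8 − 7 − 0 = 1. So H_2 = Z.

H_0 = Z,  H_1 = 0,  H_2 = Z.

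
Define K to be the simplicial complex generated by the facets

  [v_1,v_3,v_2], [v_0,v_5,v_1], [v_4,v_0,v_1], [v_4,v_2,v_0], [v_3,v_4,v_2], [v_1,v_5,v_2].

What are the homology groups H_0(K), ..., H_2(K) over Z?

Order the vertices as v_0 < v_1 < v_2 < v_3 < v_4 < v_5. Listing each simplex with vertices in this order, K has dimension 2 with simplices:

  0-simplices (6): [v_0], [v_1], [v_2], [v_3], [v_4], [v_5]
  1-simplices (12): [v_0,v_1], [v_0,v_2], [v_0,v_4], [v_0,v_5], [v_1,v_2], [v_1,v_3], [v_1,v_4], [v_1,v_5], [v_2,v_3], [v_2,v_4], [v_2,v_5], [v_3,v_4]
  2-simplices (6): [v_0,v_1,v_4], [v_0,v_1,v_5], [v_0,v_2,v_4], [v_1,v_2,v_3], [v_1,v_2,v_5], [v_2,v_3,v_4]

Hence C_0 ≅ Z^6, C_1 ≅ Z^12, C_2 ≅ Z^6.

The boundary map ∂_1: C_1 → C_0 is given by ∂[p,q] = [q] − [p]. For instance
  ∂[v_3,v_4] = [v_4] − [v_3].
This gives a 6×12 integer matrix of rank 5; reducing to Smith normal form yields diagonal entries (1,1,1,1,1).

Boundary ∂_2: C_2 → C_1 maps a triangle to the signed sum of its edges. For instance
  ∂[v_0,v_1,v_5] = [v_1,v_5] − [v_0,v_5] + [v_0,v_1],
  ∂[v_2,v_3,v_4] = [v_3,v_4] − [v_2,v_4] + [v_2,v_3].
As a 12×6 matrix over Z this has rank 6, with invariant factors (1,1,1,1,1,1).

Now H_k = ker ∂_k / im ∂_{k+1}, so:

  H_0: rank C_0 − rank ∂_1 = 6 − 5 = 1, and the invariant factors of ∂_1 are all 1, so H_0 ≅ Z.
  H_1: rank ker ∂_1 − rank ∂_2 = (12 − 5) − 6 = 1, and the invariant factors of ∂_2 are all 1, so H_1 ≅ Z.
  H_2: rank ker ∂_2 − rank ∂_3 = (6 − 6) − 0 = 0, and there is no ∂_3, so H_2 ≅ 0.

As a check, the Euler characteristic is 6 − 12 + 6 = 0, which agrees with 1 − 1 + 0 = 0.

H_0 ≅ Z,  H_1 ≅ Z,  H_2 = 0.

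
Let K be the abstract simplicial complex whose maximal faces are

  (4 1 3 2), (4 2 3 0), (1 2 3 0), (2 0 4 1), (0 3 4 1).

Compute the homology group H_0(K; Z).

Order the vertices as 0 < 1 < 2 < 3 < 4. Listing each simplex with vertices in this order, K has dimension 3 with simplices:

  0-simplices (5): [0], [1], [2], [3], [4]
  1-simplices (10): [0,1], [0,2], [0,3], [0,4], [1,2], [1,3], [1,4], [2,3], [2,4], [3,4]
  2-simplices (10): [0,1,2], [0,1,3], [0,1,4], [0,2,3], [0,2,4], [0,3,4], [1,2,3], [1,2,4], [1,3,4], [2,3,4]
  3-simplices (5): [0,1,2,3], [0,1,2,4], [0,1,3,4], [0,2,3,4], [1,2,3,4]

giving chain groups C_0 ≅ Z^5, C_1 ≅ Z^10, C_2 ≅ Z^10, C_3 ≅ Z^5.

∂_1: C_1 → C_0 is given by ∂[p,q] = [q] − [p]. For instance
  ∂[0,2] = [2] − [0].
This gives a 5×10 integer matrix of rank 4; reducing to Smith normal form yields diagonal entries (1,1,1,1).

∂_2: C_2 → C_1 acts by ∂[p,q,r] = [q,r] − [p,r] + [p,q]. For instance
  ∂[0,2,3] = [2,3] − [0,3] + [0,2],
  ∂[1,2,3] = [2,3] − [1,3] + [1,2].
As a 10×10 matrix over Z this has rank 6, with invariant factors (1,1,1,1,1,1).

The boundary map ∂_3: C_3 → C_2 sends each 3-simplex σ to the alternating sum Σ_i (−1)^i (σ with its i-th vertex removed). For instance
  ∂[0,1,2,3] = [1,2,3] − [0,2,3] + [0,1,3] − [0,1,2],
  ∂[0,1,3,4] = [1,3,4] − [0,3,4] + [0,1,4] − [0,1,3].
The 10×5 boundary matrix has rank 4 and Smith normal form diag(1,1,1,1).

Computing H_k = (kernel of ∂_k) / (image of ∂_{k+1}):

  H_0: rank C_0 − rank ∂_1 = 5 − 4 = 1, and the invariant factors of ∂_1 are all 1, so H_0 ≅ Z.

H_0 ≅ Z.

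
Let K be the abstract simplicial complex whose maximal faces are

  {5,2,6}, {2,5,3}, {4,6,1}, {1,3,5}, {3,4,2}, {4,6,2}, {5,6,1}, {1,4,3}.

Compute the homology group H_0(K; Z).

H_0 = Z.

Take the total order 1 < 2 < 3 < 4 < 5 < 6 on the vertex set. Then K (dimension 2) consists of the simplices:

  0-simplices (6): [1], [2], [3], [4], [5], [6]
  1-simplices (12): [1,3], [1,4], [1,5], [1,6], [2,3], [2,4], [2,5], [2,6], [3,4], [3,5], [4,6], [5,6]
  2-simplices (8): [1,3,4], [1,3,5], [1,4,6], [1,5,6], [2,3,4], [2,3,5], [2,4,6], [2,5,6]

so the chain groups are C_0 ≅ Z^6, C_1 ≅ Z^12, C_2 ≅ Z^8.

The boundary map ∂_1: C_1 → C_0 is given by ∂[p,q] = [q] − [p].
As a 6×12 matrix over Z this has rank 5, with invariant factors (1,1,1,1,1).

The boundary map ∂_2: C_2 → C_1 acts by ∂[p,q,r] = [q,r] − [p,r] + [p,q]. For instance
  ∂[1,5,6] = [5,6] − [1,6] + [1,5],
  ∂[2,5,6] = [5,6] − [2,6] + [2,5].
The resulting 12×8 matrix has rank 7, and its Smith normal form has invariant factors (1,1,1,1,1,1,1).

Now H_k = ker ∂_k / im ∂_{k+1}, so:

  H_0: rank C_0 − rank ∂_1 = 6 − 5 = 1, and the invariant factors of ∂_1 are all 1, so H_0 ≅ Z.

(K is a triangulation of the 2-sphere S^2.)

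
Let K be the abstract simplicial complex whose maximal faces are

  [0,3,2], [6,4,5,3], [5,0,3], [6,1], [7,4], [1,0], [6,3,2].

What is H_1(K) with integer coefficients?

H_1 ≅ Z.

Fix the vertex order 0 < 1 < 2 < 3 < 4 < 5 < 6 < 7 and write every simplex with vertices in increasing order. Then dim K = 3 and the simplices of K are:

  0-simplices (8): [0], [1], [2], [3], [4], [5], [6], [7]
  1-simplices (14): [0,1], [0,2], [0,3], [0,5], [1,6], [2,3], [2,6], [3,4], [3,5], [3,6], [4,5], [4,6], [4,7], [5,6]
  2-simplices (7): [0,2,3], [0,3,5], [2,3,6], [3,4,5], [3,4,6], [3,5,6], [4,5,6]
  3-simplices (1): [3,4,5,6]

so the chain groups are C_0 ≅ Z^8, C_1 ≅ Z^14, C_2 ≅ Z^7, C_3 ≅ Z^1.

∂_1: C_1 → C_0 maps an edge to its endpoints' difference, ∂[p,q] = q − p.
The 8×14 boundary matrix has rank 7 and Smith normal form diag(1,1,1,1,1,1,1).

∂_2: C_2 → C_1 acts by ∂[p,q,r] = [q,r] − [p,r] + [p,q]. For instance
  ∂[3,5,6] = [5,6] − [3,6] + [3,5],
  ∂[4,5,6] = [5,6] − [4,6] + [4,5].
The resulting 14×7 matrix has rank 6, and its Smith normal form has invariant factors (1,1,1,1,1,1).

Boundary ∂_3: C_3 → C_2 sends each 3-simplex σ to the alternating sum Σ_i (−1)^i (σ with its i-th vertex removed). For instance
  ∂[3,4,5,6] = [4,5,6] − [3,5,6] + [3,4,6] − [3,4,5].
As a 7×1 matrix over Z this has rank 1, with invariant factors (1).

Now H_k = ker ∂_k / im ∂_{k+1}, so:

  H_1: rank ker ∂_1 − rank ∂_2 = (14 − 7) − 6 = 1, and the invariant factors of ∂_2 are all 1, so H_1 ≅ Z.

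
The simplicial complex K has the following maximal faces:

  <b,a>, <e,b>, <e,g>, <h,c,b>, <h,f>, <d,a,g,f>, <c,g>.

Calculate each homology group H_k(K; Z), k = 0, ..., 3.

Take the total order a < b < c < d < e < f < g < h on the vertex set. Then K (dimension 3) consists of the simplices:

  0-simplices (8): a, b, c, d, e, f, g, h
  1-simplices (14): ab, ad, af, ag, bc, be, bh, cg, ch, df, dg, eg, fg, fh
  2-simplices (5): adf, adg, afg, bch, dfg
  3-simplices (1): adfg

giving chain groups C_0 ≅ Z^8, C_1 ≅ Z^14, C_2 ≅ Z^5, C_3 ≅ Z^1.

Boundary ∂_1: C_1 → C_0 sends each edge [p,q] (with p < q) to q − p. For instance
  ∂dg = g − d.
The resulting 8×14 matrix has rank 7, and its Smith normal form has invariant factors (1,1,1,1,1,1,1).

Boundary ∂_2: C_2 → C_1 maps a triangle to the signed sum of its edges. For instance
  ∂dfg = fg − dg + df,
  ∂adf = df − af + ad.
As a 14×5 matrix over Z this has rank 4, with invariant factors (1,1,1,1).

Boundary ∂_3: C_3 → C_2 sends each 3-simplex σ to the alternating sum Σ_i (−1)^i (σ with its i-th vertex removed). For instance
  ∂adfg = dfg − afg + adg − adf.
The 5×1 boundary matrix has rank 1 and Smith normal form diag(1).

From H_k ≅ ker(∂_k) / im(∂_{k+1}) we obtain:

  H_0: rank C_0 − rank ∂_1 = 8 − 7 = 1, and the invariant factors of ∂_1 are all 1, so H_0 ≅ Z.
  H_1: rank ker ∂_1 − rank ∂_2 = (14 − 7) − 4 = 3, and the invariant factors of ∂_2 are all 1, so H_1 ≅ Z^3.
  H_2: rank ker ∂_2 − rank ∂_3 = (5 − 4) − 1 = 0, and the invariant factors of ∂_3 are all 1, so H_2 ≅ 0.
  H_3: rank ker ∂_3 − rank ∂_4 = (1 − 1) − 0 = 0, and there is no ∂_4, so H_3 ≅ 0.

As a check, the Euler characteristic is 8 − 14 + 5 − 1 = -2, which agrees with 1 − 3 + 0 − 0 = -2.

H_0 ≅ Z,  H_1 ≅ Z^3,  H_2 = 0,  H_3 = 0.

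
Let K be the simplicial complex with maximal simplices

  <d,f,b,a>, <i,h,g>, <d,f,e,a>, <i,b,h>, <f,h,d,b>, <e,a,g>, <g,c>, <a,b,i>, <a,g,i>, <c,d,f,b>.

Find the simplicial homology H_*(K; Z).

H_0 = Z,  H_1 = Z,  H_2 = 0,  H_3 = 0.

K has 9 vertices, 23 edges, 18 triangles, 4 3-simplices.
rank ∂_0 = 0, rank ∂_1 = 8 ⇒ b_0 = 9 − 0 − 8 = 1; all invariant factors of ∂_1 are 1 so no torsion. So H_0 = Z.
rank ∂_1 = 8, rank ∂_2 = 14 ⇒ b_1 = 23 − 8 − 14 = 1; all invariant factors of ∂_2 are 1 so no torsion. So H_1 = Z.
rank ∂_2 = 14, rank ∂_3 = 4 ⇒ b_2 = 18 − 14 − 4 = 0; all invariant factors of ∂_3 are 1 so no torsion. So H_2 = 0.
rank ∂_3 = 4, rank ∂_4 = 0 ⇒ b_3 = 4 − 4 − 0 = 0. So H_3 = 0.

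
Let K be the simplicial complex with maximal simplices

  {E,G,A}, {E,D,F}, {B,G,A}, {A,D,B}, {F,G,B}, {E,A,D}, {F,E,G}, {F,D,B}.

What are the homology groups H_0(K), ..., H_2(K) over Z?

We work with the vertex ordering A < B < D < E < F < G. The simplices of K, each written with vertices in increasing order, are:

  0-simplices (6): A, B, D, E, F, G
  1-simplices (12): AB, AD, AE, AG, BD, BF, BG, DE, DF, EF, EG, FG
  2-simplices (8): ABD, ABG, ADE, AEG, BDF, BFG, DEF, EFG

so the chain groups are C_0 ≅ Z^6, C_1 ≅ Z^12, C_2 ≅ Z^8.

Boundary ∂_1: C_1 → C_0 maps an edge to its endpoints' difference, ∂[p,q] = q − p.
As a 6×12 matrix over Z this has rank 5, with invariant factors (1,1,1,1,1).

Boundary ∂_2: C_2 → C_1 maps a triangle to the signed sum of its edges. For instance
  ∂DEF = EF − DF + DE,
  ∂ABD = BD − AD + AB.
This gives a 12×8 integer matrix of rank 7; reducing to Smith normal form yields diagonal entries (1,1,1,1,1,1,1).

Computing H_k = (kernel of ∂_k) / (image of ∂_{k+1}):

  H_0: rank C_0 − rank ∂_1 = 6 − 5 = 1, and the invariant factors of ∂_1 are all 1, so H_0 = Z.
  H_1: rank ker ∂_1 − rank ∂_2 = (12 − 5) − 7 = 0, and the invariant factors of ∂_2 are all 1, so H_1 = 0.
  H_2: rank ker ∂_2 − rank ∂_3 = (8 − 7) − 0 = 1, and there is no ∂_3, so H_2 = Z.

H_0 = Z,  H_1 = 0,  H_2 = Z.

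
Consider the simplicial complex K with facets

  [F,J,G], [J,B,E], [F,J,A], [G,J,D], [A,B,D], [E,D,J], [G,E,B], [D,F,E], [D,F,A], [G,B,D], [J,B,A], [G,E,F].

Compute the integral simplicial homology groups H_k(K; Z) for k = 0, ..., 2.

H_0 = Z,  H_1 = Z_2,  H_2 = 0.

Take the total order A < B < D < E < F < G < J on the vertex set. Then K (dimension 2) consists of the simplices:

  0-simplices (7): A, B, D, E, F, G, J
  1-simplices (18): AB, AD, AF, AJ, BD, BE, BG, BJ, DE, DF, DG, DJ, EF, EG, EJ, FG, FJ, GJ
  2-simplices (12): ABD, ABJ, ADF, AFJ, BDG, BEG, BEJ, DEF, DEJ, DGJ, EFG, FGJ

giving chain groups C_0 ≅ Z^7, C_1 ≅ Z^18, C_2 ≅ Z^12.

The boundary map ∂_1: C_1 → C_0 is given by ∂[p,q] = [q] − [p].
The resulting 7×18 matrix has rank 6, and its Smith normal form has invariant factors (1,1,1,1,1,1).

The boundary map ∂_2: C_2 → C_1 sends each 2-simplex [p,q,r] to [q,r] − [p,r] + [p,q]. For instance
  ∂BEJ = EJ − BJ + BE,
  ∂DEJ = EJ − DJ + DE.
As a 18×12 matrix over Z this has rank 12, with invariant factors (1,1,1,1,1,1,1,1,1,1,1,2).

Computing H_k = (kernel of ∂_k) / (image of ∂_{k+1}):

  H_0: rank C_0 − rank ∂_1 = 7 − 6 = 1, and the invariant factors of ∂_1 are all 1, so H_0 ≅ Z.
  H_1: rank ker ∂_1 − rank ∂_2 = (18 − 6) − 12 = 0, and ∂_2 has invariant factor 2 > 1, so H_1 ≅ Z_2.
  H_2: rank ker ∂_2 − rank ∂_3 = (12 − 12) − 0 = 0, and there is no ∂_3, so H_2 ≅ 0.

(K is a triangulation of the real projective plane RP^2.)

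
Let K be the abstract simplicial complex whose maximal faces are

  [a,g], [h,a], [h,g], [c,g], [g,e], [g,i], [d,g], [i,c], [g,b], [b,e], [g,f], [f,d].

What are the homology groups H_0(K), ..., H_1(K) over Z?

H_0 = Z,  H_1 = Z^4.

Order the vertices as a < b < c < d < e < f < g < h < i. Listing each simplex with vertices in this order, K has dimension 1 with simplices:

  0-simplices (9): a, b, c, d, e, f, g, h, i
  1-simplices (12): ag, ah, be, bg, cg, ci, df, dg, eg, fg, gh, gi

Hence C_0 ≅ Z^9, C_1 ≅ Z^12.

Boundary ∂_1: C_1 → C_0 maps an edge to its endpoints' difference, ∂[p,q] = q − p. For instance
  ∂ah = h − a.
The 9×12 boundary matrix has rank 8 and Smith normal form diag(1,1,1,1,1,1,1,1).

Now H_k = ker ∂_k / im ∂_{k+1}, so:

  H_0: rank C_0 − rank ∂_1 = 9 − 8 = 1, and the invariant factors of ∂_1 are all 1, so H_0 = Z.
  H_1: rank ker ∂_1 − rank ∂_2 = (12 − 8) − 0 = 4, and there is no ∂_2, so H_1 = Z^4.

As a check, the Euler characteristic is 9 − 12 = -3, which agrees with 1 − 4 = -3.
(K is a triangulation of a wedge of 4 circles.)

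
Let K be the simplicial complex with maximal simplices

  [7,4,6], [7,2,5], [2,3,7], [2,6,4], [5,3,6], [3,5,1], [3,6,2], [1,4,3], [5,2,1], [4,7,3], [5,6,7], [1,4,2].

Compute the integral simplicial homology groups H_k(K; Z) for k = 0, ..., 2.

H_0 = Z,  H_1 = Z_2,  H_2 = 0.

Take the total order 1 < 2 < 3 < 4 < 5 < 6 < 7 on the vertex set. Then K (dimension 2) consists of the simplices:

  0-simplices (7): [1], [2], [3], [4], [5], [6], [7]
  1-simplices (18): [1,2], [1,3], [1,4], [1,5], [2,3], [2,4], [2,5], [2,6], [2,7], [3,4], [3,5], [3,6], [3,7], [4,6], [4,7], [5,6], [5,7], [6,7]
  2-simplices (12): [1,2,4], [1,2,5], [1,3,4], [1,3,5], [2,3,6], [2,3,7], [2,4,6], [2,5,7], [3,4,7], [3,5,6], [4,6,7], [5,6,7]

Hence C_0 ≅ Z^7, C_1 ≅ Z^18, C_2 ≅ Z^12.

The boundary map ∂_1: C_1 → C_0 maps an edge to its endpoints' difference, ∂[p,q] = q − p. For instance
  ∂[1,5] = [5] − [1].
As a 7×18 matrix over Z this has rank 6, with invariant factors (1,1,1,1,1,1).

The boundary map ∂_2: C_2 → C_1 acts by ∂[p,q,r] = [q,r] − [p,r] + [p,q]. For instance
  ∂[3,4,7] = [4,7] − [3,7] + [3,4],
  ∂[2,3,7] = [3,7] − [2,7] + [2,3].
This gives a 18×12 integer matrix of rank 12; reducing to Smith normal form yields diagonal entries (1,1,1,1,1,1,1,1,1,1,1,2).

Reading off H_k = ker ∂_k / im ∂_{k+1}:

  H_0: rank C_0 − rank ∂_1 = 7 − 6 = 1, and the invariant factors of ∂_1 are all 1, so H_0 ≅ Z.
  H_1: rank ker ∂_1 − rank ∂_2 = (18 − 6) − 12 = 0, and ∂_2 has invariant factor 2 > 1, so H_1 ≅ Z_2.
  H_2: rank ker ∂_2 − rank ∂_3 = (12 − 12) − 0 = 0, and there is no ∂_3, so H_2 ≅ 0.

As a check, the Euler characteristic is 7 − 18 + 12 = 1, which agrees with 1 − 0 + 0 = 1.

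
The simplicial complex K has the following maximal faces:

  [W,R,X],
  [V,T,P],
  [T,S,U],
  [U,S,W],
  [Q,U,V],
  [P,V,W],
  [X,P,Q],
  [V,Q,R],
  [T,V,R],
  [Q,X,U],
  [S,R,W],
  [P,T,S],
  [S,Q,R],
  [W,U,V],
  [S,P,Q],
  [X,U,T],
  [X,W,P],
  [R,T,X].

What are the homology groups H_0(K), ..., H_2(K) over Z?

H_0 ≅ Z,  H_1 ≅ Z^2,  H_2 ≅ Z.

Take the total order P < Q < R < S < T < U < V < W < X on the vertex set. Then K (dimension 2) consists of the simplices:

  0-simplices (9): P, Q, R, S, T, U, V, W, X
  1-simplices (27): PQ, PS, PT, PV, PW, PX, QR, QS, QU, QV, QX, RS, RT, RV, RW, RX, ST, SU, SW, TU, TV, TX, UV, UW, UX, VW, WX
  2-simplices (18): PQS, PQX, PST, PTV, PVW, PWX, QRS, QRV, QUV, QUX, RSW, RTV, RTX, RWX, STU, SUW, TUX, UVW

so the chain groups are C_0 ≅ Z^9, C_1 ≅ Z^27, C_2 ≅ Z^18.

∂_1: C_1 → C_0 maps an edge to its endpoints' difference, ∂[p,q] = q − p. For instance
  ∂RT = T − R.
The 9×27 boundary matrix has rank 8 and Smith normal form diag(1,1,1,1,1,1,1,1).

Boundary ∂_2: C_2 → C_1 sends each 2-simplex [p,q,r] to [q,r] − [p,r] + [p,q]. For instance
  ∂QUV = UV − QV + QU,
  ∂RSW = SW − RW + RS.
As a 27×18 matrix over Z this has rank 17, with invariant factors (1,1,1,1,1,1,1,1,1,1,1,1,1,1,1,1,1).

Now H_k = ker ∂_k / im ∂_{k+1}, so:

  H_0: rank C_0 − rank ∂_1 = 9 − 8 = 1, and the invariant factors of ∂_1 are all 1, so H_0 = Z.
  H_1: rank ker ∂_1 − rank ∂_2 = (27 − 8) − 17 = 2, and the invariant factors of ∂_2 are all 1, so H_1 = Z^2.
  H_2: rank ker ∂_2 − rank ∂_3 = (18 − 17) − 0 = 1, and there is no ∂_3, so H_2 = Z.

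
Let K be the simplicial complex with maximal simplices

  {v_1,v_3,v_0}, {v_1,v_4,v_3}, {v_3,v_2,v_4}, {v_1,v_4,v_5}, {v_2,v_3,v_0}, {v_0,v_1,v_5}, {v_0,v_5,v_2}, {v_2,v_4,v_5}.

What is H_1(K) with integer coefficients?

H_1 = 0.

Fix the vertex order v_0 < v_1 < v_2 < v_3 < v_4 < v_5 and write every simplex with vertices in increasing order. Then dim K = 2 and the simplices of K are:

  0-simplices (6): [v_0], [v_1], [v_2], [v_3], [v_4], [v_5]
  1-simplices (12): [v_0,v_1], [v_0,v_2], [v_0,v_3], [v_0,v_5], [v_1,v_3], [v_1,v_4], [v_1,v_5], [v_2,v_3], [v_2,v_4], [v_2,v_5], [v_3,v_4], [v_4,v_5]
  2-simplices (8): [v_0,v_1,v_3], [v_0,v_1,v_5], [v_0,v_2,v_3], [v_0,v_2,v_5], [v_1,v_3,v_4], [v_1,v_4,v_5], [v_2,v_3,v_4], [v_2,v_4,v_5]

giving chain groups C_0 ≅ Z^6, C_1 ≅ Z^12, C_2 ≅ Z^8.

∂_1: C_1 → C_0 sends each edge [p,q] (with p < q) to q − p. For instance
  ∂[v_2,v_4] = [v_4] − [v_2].
The resulting 6×12 matrix has rank 5, and its Smith normal form has invariant factors (1,1,1,1,1).

Boundary ∂_2: C_2 → C_1 acts by ∂[p,q,r] = [q,r] − [p,r] + [p,q]. For instance
  ∂[v_2,v_4,v_5] = [v_4,v_5] − [v_2,v_5] + [v_2,v_4],
  ∂[v_2,v_3,v_4] = [v_3,v_4] − [v_2,v_4] + [v_2,v_3].
The 12×8 boundary matrix has rank 7 and Smith normal form diag(1,1,1,1,1,1,1).

From H_k ≅ ker(∂_k) / im(∂_{k+1}) we obtain:

  H_1: rank ker ∂_1 − rank ∂_2 = (12 − 5) − 7 = 0, and the invariant factors of ∂_2 are all 1, so H_1 = 0.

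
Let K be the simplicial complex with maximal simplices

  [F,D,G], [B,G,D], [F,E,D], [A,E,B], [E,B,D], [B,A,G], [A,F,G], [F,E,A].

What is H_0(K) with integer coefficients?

K has 6 vertices, 12 edges, 8 triangles.
rank ∂_0 = 0, rank ∂_1 = 5 ⇒ b_0 = 6 − 0 − 5 = 1; all invariant factors of ∂_1 are 1 so no torsion. So H_0 ≅ Z.

H_0 = Z.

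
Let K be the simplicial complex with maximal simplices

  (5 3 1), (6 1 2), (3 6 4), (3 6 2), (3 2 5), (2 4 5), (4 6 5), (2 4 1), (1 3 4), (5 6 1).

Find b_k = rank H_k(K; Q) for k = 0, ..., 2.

b_0 = 1, b_1 = 0, b_2 = 0.

Take the total order 1 < 2 < 3 < 4 < 5 < 6 on the vertex set. Then K (dimension 2) consists of the simplices:

  0-simplices (6): [1], [2], [3], [4], [5], [6]
  1-simplices (15): [1,2], [1,3], [1,4], [1,5], [1,6], [2,3], [2,4], [2,5], [2,6], [3,4], [3,5], [3,6], [4,5], [4,6], [5,6]
  2-simplices (10): [1,2,4], [1,2,6], [1,3,4], [1,3,5], [1,5,6], [2,3,5], [2,3,6], [2,4,5], [3,4,6], [4,5,6]

Hence C_0 ≅ Z^6, C_1 ≅ Z^15, C_2 ≅ Z^10.

Boundary ∂_1: C_1 → C_0 maps an edge to its endpoints' difference, ∂[p,q] = q − p. For instance
  ∂[1,4] = [4] − [1].
The resulting 6×15 matrix has rank 5, and its Smith normal form has invariant factors (1,1,1,1,1).

Boundary ∂_2: C_2 → C_1 maps a triangle to the signed sum of its edges. For instance
  ∂[2,4,5] = [4,5] − [2,5] + [2,4],
  ∂[1,3,5] = [3,5] − [1,5] + [1,3].
As a 15×10 matrix over Z this has rank 10, with invariant factors (1,1,1,1,1,1,1,1,1,2).

Computing H_k = (kernel of ∂_k) / (image of ∂_{k+1}):

  H_0: rank C_0 − rank ∂_1 = 6 − 5 = 1, and the invariant factors of ∂_1 are all 1, so H_0 = Z.
  H_1: rank ker ∂_1 − rank ∂_2 = (15 − 5) − 10 = 0, and ∂_2 has invariant factor 2 > 1, so H_1 = Z/2.
  H_2: rank ker ∂_2 − rank ∂_3 = (10 − 10) − 0 = 0, and there is no ∂_3, so H_2 = 0.

Hence the Betti numbers are b_0 = 1, b_1 = 0, b_2 = 0.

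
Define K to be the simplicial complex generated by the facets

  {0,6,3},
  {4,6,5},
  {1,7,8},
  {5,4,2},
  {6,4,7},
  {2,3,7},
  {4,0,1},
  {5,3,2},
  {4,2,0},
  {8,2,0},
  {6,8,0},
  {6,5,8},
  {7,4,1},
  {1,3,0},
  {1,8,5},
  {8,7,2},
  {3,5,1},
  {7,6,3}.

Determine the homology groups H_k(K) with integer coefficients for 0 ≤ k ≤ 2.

K has 9 vertices, 27 edges, 18 triangles.
rank ∂_0 = 0, rank ∂_1 = 8 ⇒ b_0 = 9 − 0 − 8 = 1; all invariant factors of ∂_1 are 1 so no torsion. So H_0 = Z.
rank ∂_1 = 8, rank ∂_2 = 17 ⇒ b_1 = 27 − 8 − 17 = 2; all invariant factors of ∂_2 are 1 so no torsion. So H_1 = Z^2.
rank ∂_2 = 17, rank ∂_3 = 0 ⇒ b_2 = 18 − 17 − 0 = 1. So H_2 = Z.

H_0 = Z,  H_1 = Z^2,  H_2 = Z.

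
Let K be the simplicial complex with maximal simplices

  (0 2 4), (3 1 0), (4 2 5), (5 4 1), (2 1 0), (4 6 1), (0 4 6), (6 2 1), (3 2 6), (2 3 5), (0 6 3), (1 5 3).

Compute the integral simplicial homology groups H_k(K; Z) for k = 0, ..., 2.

H_0 ≅ Z,  H_1 ≅ Z/2,  H_2 = 0.

K has 7 vertices, 18 edges, 12 triangles.
rank ∂_0 = 0, rank ∂_1 = 6 ⇒ b_0 = 7 − 0 − 6 = 1; all invariant factors of ∂_1 are 1 so no torsion. So H_0 ≅ Z.
rank ∂_1 = 6, rank ∂_2 = 12 ⇒ b_1 = 18 − 6 − 12 = 0; ∂_2 has invariant factor(s) [2] giving torsion. So H_1 ≅ Z/2.
rank ∂_2 = 12, rank ∂_3 = 0 ⇒ b_2 = 12 − 12 − 0 = 0. So H_2 ≅ 0.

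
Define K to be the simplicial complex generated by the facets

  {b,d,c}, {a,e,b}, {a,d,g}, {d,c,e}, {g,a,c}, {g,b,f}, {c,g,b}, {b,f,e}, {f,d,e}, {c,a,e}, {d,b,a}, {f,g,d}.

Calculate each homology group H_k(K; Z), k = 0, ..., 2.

Order the vertices as a < b < c < d < e < f < g. Listing each simplex with vertices in this order, K has dimension 2 with simplices:

  0-simplices (7): a, b, c, d, e, f, g
  1-simplices (18): ab, ac, ad, ae, ag, bc, bd, be, bf, bg, cd, ce, cg, de, df, dg, ef, fg
  2-simplices (12): abd, abe, ace, acg, adg, bcd, bcg, bef, bfg, cde, def, dfg

giving chain groups C_0 ≅ Z^7, C_1 ≅ Z^18, C_2 ≅ Z^12.

Boundary ∂_1: C_1 → C_0 is given by ∂[p,q] = [q] − [p]. For instance
  ∂ce = e − c.
As a 7×18 matrix over Z this has rank 6, with invariant factors (1,1,1,1,1,1).

∂_2: C_2 → C_1 acts by ∂[p,q,r] = [q,r] − [p,r] + [p,q]. For instance
  ∂abd = bd − ad + ab,
  ∂bcd = cd − bd + bc.
The 18×12 boundary matrix has rank 12 and Smith normal form diag(1,1,1,1,1,1,1,1,1,1,1,2).

Now H_k = ker ∂_k / im ∂_{k+1}, so:

  H_0: rank C_0 − rank ∂_1 = 7 − 6 = 1, and the invariant factors of ∂_1 are all 1, so H_0 ≅ Z.
  H_1: rank ker ∂_1 − rank ∂_2 = (18 − 6) − 12 = 0, and ∂_2 has invariant factor 2 > 1, so H_1 ≅ Z/2Z.
  H_2: rank ker ∂_2 − rank ∂_3 = (12 − 12) − 0 = 0, and there is no ∂_3, so H_2 ≅ 0.

As a check, the Euler characteristic is 7 − 18 + 12 = 1, which agrees with 1 − 0 + 0 = 1.

H_0 = Z,  H_1 = Z/2Z,  H_2 = 0.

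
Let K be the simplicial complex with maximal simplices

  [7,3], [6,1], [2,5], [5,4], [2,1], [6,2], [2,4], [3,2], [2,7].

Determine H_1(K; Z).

Order the vertices as 1 < 2 < 3 < 4 < 5 < 6 < 7. Listing each simplex with vertices in this order, K has dimension 1 with simplices:

  0-simplices (7): [1], [2], [3], [4], [5], [6], [7]
  1-simplices (9): [1,2], [1,6], [2,3], [2,4], [2,5], [2,6], [2,7], [3,7], [4,5]

giving chain groups C_0 ≅ Z^7, C_1 ≅ Z^9.

Boundary ∂_1: C_1 → C_0 is given by ∂[p,q] = [q] − [p]. For instance
  ∂[2,5] = [5] − [2].
This gives a 7×9 integer matrix of rank 6; reducing to Smith normal form yields diagonal entries (1,1,1,1,1,1).

Now H_k = ker ∂_k / im ∂_{k+1}, so:

  H_1: rank ker ∂_1 − rank ∂_2 = (9 − 6) − 0 = 3, and there is no ∂_2, so H_1 ≅ Z^3.

H_1 ≅ Z^3.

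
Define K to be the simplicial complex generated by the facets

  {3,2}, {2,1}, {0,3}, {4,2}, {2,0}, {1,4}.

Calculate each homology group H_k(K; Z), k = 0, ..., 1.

H_0 ≅ Z,  H_1 ≅ Z^2.

Order the vertices as 0 < 1 < 2 < 3 < 4. Listing each simplex with vertices in this order, K has dimension 1 with simplices:

  0-simplices (5): [0], [1], [2], [3], [4]
  1-simplices (6): [0,2], [0,3], [1,2], [1,4], [2,3], [2,4]

Hence C_0 ≅ Z^5, C_1 ≅ Z^6.

Boundary ∂_1: C_1 → C_0 sends each edge [p,q] (with p < q) to q − p. For instance
  ∂[1,4] = [4] − [1].
As a 5×6 matrix over Z this has rank 4, with invariant factors (1,1,1,1).

Reading off H_k = ker ∂_k / im ∂_{k+1}:

  H_0: rank C_0 − rank ∂_1 = 5 − 4 = 1, and the invariant factors of ∂_1 are all 1, so H_0 ≅ Z.
  H_1: rank ker ∂_1 − rank ∂_2 = (6 − 4) − 0 = 2, and there is no ∂_2, so H_1 ≅ Z^2.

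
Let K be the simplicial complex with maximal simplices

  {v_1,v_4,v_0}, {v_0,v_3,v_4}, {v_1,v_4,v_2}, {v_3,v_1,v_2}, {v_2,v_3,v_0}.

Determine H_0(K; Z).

H_0 ≅ Z.

Fix the vertex order v_0 < v_1 < v_2 < v_3 < v_4 and write every simplex with vertices in increasing order. Then dim K = 2 and the simplices of K are:

  0-simplices (5): [v_0], [v_1], [v_2], [v_3], [v_4]
  1-simplices (10): [v_0,v_1], [v_0,v_2], [v_0,v_3], [v_0,v_4], [v_1,v_2], [v_1,v_3], [v_1,v_4], [v_2,v_3], [v_2,v_4], [v_3,v_4]
  2-simplices (5): [v_0,v_1,v_4], [v_0,v_2,v_3], [v_0,v_3,v_4], [v_1,v_2,v_3], [v_1,v_2,v_4]

giving chain groups C_0 ≅ Z^5, C_1 ≅ Z^10, C_2 ≅ Z^5.

The boundary map ∂_1: C_1 → C_0 maps an edge to its endpoints' difference, ∂[p,q] = q − p.
The resulting 5×10 matrix has rank 4, and its Smith normal form has invariant factors (1,1,1,1).

The boundary map ∂_2: C_2 → C_1 sends each 2-simplex [p,q,r] to [q,r] − [p,r] + [p,q]. For instance
  ∂[v_1,v_2,v_4] = [v_2,v_4] − [v_1,v_4] + [v_1,v_2],
  ∂[v_1,v_2,v_3] = [v_2,v_3] − [v_1,v_3] + [v_1,v_2].
The resulting 10×5 matrix has rank 5, and its Smith normal form has invariant factors (1,1,1,1,1).

Now H_k = ker ∂_k / im ∂_{k+1}, so:

  H_0: rank C_0 − rank ∂_1 = 5 − 4 = 1, and the invariant factors of ∂_1 are all 1, so H_0 = Z.

(K is a triangulation of the Möbius band.)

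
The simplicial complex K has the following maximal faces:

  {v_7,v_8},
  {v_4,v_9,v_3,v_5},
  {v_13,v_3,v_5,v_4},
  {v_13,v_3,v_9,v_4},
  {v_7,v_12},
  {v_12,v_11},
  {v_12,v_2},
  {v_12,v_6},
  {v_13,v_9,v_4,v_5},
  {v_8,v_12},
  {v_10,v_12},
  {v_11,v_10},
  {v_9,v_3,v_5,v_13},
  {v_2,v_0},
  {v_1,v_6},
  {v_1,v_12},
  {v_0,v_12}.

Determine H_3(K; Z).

K has 14 vertices, 22 edges, 10 triangles, 5 3-simplices.
rank ∂_3 = 4, rank ∂_4 = 0 ⇒ b_3 = 5 − 4 − 0 = 1. So H_3 ≅ Z.

H_3 = Z.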